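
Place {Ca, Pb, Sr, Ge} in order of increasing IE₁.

Sr, Ca, Pb, Ge

Ca is in period 4, group 2; Ge is in period 4, group 14; Sr is in period 5, group 2; Pb is in period 6, group 14.
Removing the outermost electron gets harder across a period and easier down a group.
Here both period and group differ, so the two effects have to be weighed against each other.
Ca > Sr: Ca sits above Sr in group 2, so the down-group effect alone puts Ca higher.
Pb > Ca: the two effects oppose for this pair; the across-period effect wins (716 vs 590 kJ/mol).
Ge > Pb: Ge sits above Pb in group 14, so the down-group effect alone puts Ge higher.
Approximate values (kJ/mol): Ca 590, Ge 762, Sr 550, Pb 716.
So from lowest to highest: Sr < Ca < Pb < Ge.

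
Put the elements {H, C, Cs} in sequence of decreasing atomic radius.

Cs > C > H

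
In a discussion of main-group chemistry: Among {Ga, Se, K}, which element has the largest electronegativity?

K is in period 4, group 1; Ga is in period 4, group 13; Se is in period 4, group 16.
Electronegativity increases across a period and decreases down a group, tracking effective nuclear charge and atomic size.
All lie in period 4, so electronegativity increases left to right.
The largest electronegativity among these belongs to Se.

Se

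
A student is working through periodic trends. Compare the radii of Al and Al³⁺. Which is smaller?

Forming Al³⁺ removes 3 electrons from Al. Fewer electrons for the same nuclear charge means less shielding and a higher Z_eff on the remaining electrons, and for main-group metals the entire outer shell is lost.
A cation is smaller than its parent atom: Al³⁺ < Al.

Al³⁺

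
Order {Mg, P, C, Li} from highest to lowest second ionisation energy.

Li, C, P, Mg

Consider each +1 ion: Mg⁺ still has 1 valence electron; P⁺ still has 4 valence electrons; C⁺ still has 3 valence electrons; Li⁺ is the bare [He] core.
Core electrons are held far more tightly than valence electrons, so Li tops the IE_2 order.
Valence configurations: Mg⁺ [Ne]3s¹, P⁺ [Ne]3s²3p², C⁺ [He]2s²2p¹.
The numbers (kJ/mol): Mg 1451, P 1907, C 2353, Li 7298.
So the second ionization energies run Mg < P < C < Li.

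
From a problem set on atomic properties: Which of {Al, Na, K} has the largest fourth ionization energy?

Al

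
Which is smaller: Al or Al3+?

Al3+

Forming Al3+ removes 3 electrons from Al. Fewer electrons for the same nuclear charge means less shielding and a higher Z_eff on the remaining electrons, and for main-group metals the entire outer shell is lost.
A cation is smaller than its parent atom: Al3+ < Al.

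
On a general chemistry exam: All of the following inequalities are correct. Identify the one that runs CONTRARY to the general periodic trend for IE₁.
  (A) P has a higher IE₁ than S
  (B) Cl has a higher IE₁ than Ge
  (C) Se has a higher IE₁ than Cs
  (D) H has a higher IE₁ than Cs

(A)

The general trend: IE₁ increases across a period and decreases down a group.
(A) P (period 3, group 15) vs S (period 3, group 16): the stated order contradicts the simple trend.
(B) Cl (period 3, group 17) vs Ge (period 4, group 14): the stated order agrees with the simple trend.
(C) Se (period 4, group 16) vs Cs (period 6, group 1): the stated order agrees with the simple trend.
(D) H (period 1, group 1) vs Cs (period 6, group 1): the stated order agrees with the simple trend.
The exception is (A): S (3p⁴) ionizes more easily than half-filled P (3p³) because the paired 3p electron in S is pushed out by e⁻–e⁻ repulsion.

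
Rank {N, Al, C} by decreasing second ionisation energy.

N > C > Al

IE_2 is the cost of taking one more electron from the +1 cation: N⁺ still has 4 valence electrons; Al⁺ still has 2 valence electrons; C⁺ still has 3 valence electrons.
All are still removing valence electrons, so compare the +1 ions as you would atoms: IE_2 generally rises across a period (higher Z_eff) and falls down a group (larger shell), subject to the usual subshell exceptions.
Valence configurations: N⁺ [He]2s²2p², Al⁺ [Ne]3s², C⁺ [He]2s²2p¹.
The numbers (kJ/mol): N 2856, Al 1817, C 2353.
Putting it together, IE_2: Al < C < N.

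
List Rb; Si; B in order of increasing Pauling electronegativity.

Rb < Si < B

B is in period 2, group 13; Si is in period 3, group 14; Rb is in period 5, group 1.
Smaller atoms with higher effective nuclear charge are more electronegative.
Here both period and group differ, so the two effects have to be weighed against each other.
Si > Rb: relative to Rb, both the across-period and down-group shifts push Si's electronegativity up.
B > Si: the two effects oppose for this pair; the down-group effect wins (2.04 vs 1.90).
Tabulated electronegativity (Pauling): B 2.04, Si 1.90, Rb 0.82.
So from lowest to highest: Rb < Si < B.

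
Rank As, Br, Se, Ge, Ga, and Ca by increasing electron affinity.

Ca is in period 4, group 2; Ga is in period 4, group 13; Ge is in period 4, group 14; As is in period 4, group 15; Se is in period 4, group 16; Br is in period 4, group 17.
Atoms with high Z_eff and room in the valence shell (especially the halogens) have the most exothermic electron affinities.
All lie in period 4; the across-period trend (electron affinity increases left to right) applies, with the exception below.
Note the exception: Ge has a higher electron affinity than As, contrary to the simple trend — adding an electron to As's half-filled 4p³ is unfavourable, so Ge (4p²) has the more exothermic EA.
Approximate values (kJ/mol): Ca 2, Ga 29, Ge 119, As 78, Se 195, Br 325.
So from lowest to highest: Ca < Ga < As < Ge < Se < Br.

Ca < Ga < As < Ge < Se < Br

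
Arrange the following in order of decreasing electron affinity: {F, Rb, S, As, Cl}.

F is in period 2, group 17; S is in period 3, group 16; Cl is in period 3, group 17; As is in period 4, group 15; Rb is in period 5, group 1.
Atoms with high Z_eff and room in the valence shell (especially the halogens) have the most exothermic electron affinities.
These span different periods and groups, so the two trends combine.
As > Rb: relative to Rb, both the across-period and down-group shifts push As's electron affinity up.
S > As: relative to As, both the across-period and down-group shifts push S's electron affinity up.
F > S: relative to S, both the across-period and down-group shifts push F's electron affinity up.
Cl > F: this pair runs against the simple trend — see the exception note.
Note the exception: Cl has a higher electron affinity than F, contrary to the simple trend — F's small 2p subshell makes the incoming electron feel strong e⁻–e⁻ repulsion, so Cl actually releases more energy on gaining an electron.
Approximate values (kJ/mol): F 328, S 200, Cl 349, As 78, Rb 47.
So from highest to lowest: Cl > F > S > As > Rb.

Cl > F > S > As > Rb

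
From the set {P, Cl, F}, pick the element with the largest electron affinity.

Cl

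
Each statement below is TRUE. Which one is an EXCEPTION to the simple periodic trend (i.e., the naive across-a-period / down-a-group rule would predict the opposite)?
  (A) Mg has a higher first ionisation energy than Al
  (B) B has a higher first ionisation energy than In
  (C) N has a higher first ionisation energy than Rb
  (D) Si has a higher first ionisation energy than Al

The general trend: first ionisation energy increases across a period and decreases down a group.
(A) Mg (period 3, group 2) vs Al (period 3, group 13): the stated order contradicts the simple trend.
(B) B (period 2, group 13) vs In (period 5, group 13): the stated order agrees with the simple trend.
(C) N (period 2, group 15) vs Rb (period 5, group 1): the stated order agrees with the simple trend.
(D) Si (period 3, group 14) vs Al (period 3, group 13): the stated order agrees with the simple trend.
The exception is (A): Al's single 3p electron is easier to remove than one from Mg's filled 3s².

(A)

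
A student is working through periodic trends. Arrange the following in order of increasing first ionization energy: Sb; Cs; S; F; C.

Cs, Sb, S, C, F

C is in period 2, group 14; F is in period 2, group 17; S is in period 3, group 16; Sb is in period 5, group 15; Cs is in period 6, group 1.
Removing the outermost electron gets harder across a period and easier down a group.
Neither a single period nor a single group — weigh both effects.
Sb > Cs: relative to Cs, both the across-period and down-group shifts push Sb's first ionization energy up.
S > Sb: both effects reinforce here, so S is clearly the higher of the two.
C > S: the two effects oppose for this pair; the down-group effect wins (1086 vs 1000 kJ/mol).
F > C: F lies to the right of C in period 2, so the across-period effect alone puts F higher.
For reference (kJ/mol): C 1086, F 1681, S 1000, Sb 831, Cs 376.
So from lowest to highest: Cs < Sb < S < C < F.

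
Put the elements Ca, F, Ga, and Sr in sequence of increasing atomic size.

Atomic radius shrinks across a period as nuclear charge pulls the same shell inward, and grows down a group as new shells are added.
These span different periods and groups, so the two trends combine.
Ga > F: both effects reinforce here, so Ga is clearly the larger of the two.
Ca > Ga: Ca lies to the left of Ga in period 4, so the across-period effect alone puts Ca larger.
Sr > Ca: Sr sits below Ca in group 2, so the down-group effect alone puts Sr larger.
Approximate values (pm): F 64, Ca 171, Ga 124, Sr 185.
So from smallest to largest: F < Ga < Ca < Sr.

F, Ga, Ca, Sr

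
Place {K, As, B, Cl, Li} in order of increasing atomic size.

B < Cl < As < Li < K

Atomic radius shrinks across a period as nuclear charge pulls the same shell inward, and grows down a group as new shells are added.
These span different periods and groups, so the two trends combine.
Cl > B: period and group pull opposite ways; the down-group shift dominates (99 vs 85 pm).
As > Cl: relative to Cl, both the across-period and down-group shifts push As's atomic radius up.
Li > As: the two effects oppose for this pair; the across-period effect wins (133 vs 121 pm).
K > Li: K sits below Li in group 1, so the down-group effect alone puts K larger.
For reference (pm): Li 133, B 85, Cl 99, K 196, As 121.
So from smallest to largest: B < Cl < As < Li < K.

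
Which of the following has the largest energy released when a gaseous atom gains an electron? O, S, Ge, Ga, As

S

Atoms with high Z_eff and room in the valence shell (especially the halogens) have the most exothermic electron affinities.
These span different periods and groups, so the two trends combine.
As > Ga: As lies to the right of Ga in period 4, so the across-period effect alone puts As higher.
Ge > As: this pair runs against the simple trend — see the exception note.
O > Ge: both effects reinforce here, so O is clearly the higher of the two.
S > O: this pair runs against the simple trend — see the exception note.
Note the exception: Ge has a higher electron affinity than As, contrary to the simple trend — adding an electron to As's half-filled 4p³ is unfavourable, so Ge (4p²) has the more exothermic EA.
Note the exception: S has a higher electron affinity than O, contrary to the simple trend — the compact 2p subshell of O repels the added electron more than S's larger 3p does.
For reference (kJ/mol): O 141, S 200, Ga 29, Ge 119, As 78.
The largest energy released when a gaseous atom gains an electron among these belongs to S.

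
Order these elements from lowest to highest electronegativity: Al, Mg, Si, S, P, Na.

Na is in period 3, group 1; Mg is in period 3, group 2; Al is in period 3, group 13; Si is in period 3, group 14; P is in period 3, group 15; S is in period 3, group 16.
Atoms toward the upper right of the periodic table pull bonding electrons most strongly.
All lie in period 3, so electronegativity increases left to right.
So from lowest to highest: Na < Mg < Al < Si < P < S.

Na < Mg < Al < Si < P < S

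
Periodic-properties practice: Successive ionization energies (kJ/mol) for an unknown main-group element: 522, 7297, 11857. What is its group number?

Group 1

Look for the largest jump between consecutive ionization energies: IE2/IE1 ≈ 14.0, far larger than any earlier ratio.
That jump marks the point where a core electron is being removed. So the atom has 1 valence electron.
A main-group element with 1 valence electron is in group 1.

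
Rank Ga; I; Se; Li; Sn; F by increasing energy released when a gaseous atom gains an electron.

Ga, Li, Sn, Se, I, F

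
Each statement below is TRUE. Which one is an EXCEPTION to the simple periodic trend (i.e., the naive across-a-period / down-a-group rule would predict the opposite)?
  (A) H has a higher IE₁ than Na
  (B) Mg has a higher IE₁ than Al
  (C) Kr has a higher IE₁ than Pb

(B)

The general trend: IE₁ increases across a period and decreases down a group.
(A) H (period 1, group 1) vs Na (period 3, group 1): the stated order agrees with the simple trend.
(B) Mg (period 3, group 2) vs Al (period 3, group 13): the stated order contradicts the simple trend.
(C) Kr (period 4, group 18) vs Pb (period 6, group 14): the stated order agrees with the simple trend.
The exception is (B): Al's single 3p electron is easier to remove than one from Mg's filled 3s².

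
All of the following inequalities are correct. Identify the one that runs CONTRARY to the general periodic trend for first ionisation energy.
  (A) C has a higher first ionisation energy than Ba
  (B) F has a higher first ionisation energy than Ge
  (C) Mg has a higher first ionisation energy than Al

(C)

The general trend: first ionisation energy increases across a period and decreases down a group.
(A) C (period 2, group 14) vs Ba (period 6, group 2): the stated order agrees with the simple trend.
(B) F (period 2, group 17) vs Ge (period 4, group 14): the stated order agrees with the simple trend.
(C) Mg (period 3, group 2) vs Al (period 3, group 13): the stated order contradicts the simple trend.
The exception is (C): Al's single 3p electron is easier to remove than one from Mg's filled 3s².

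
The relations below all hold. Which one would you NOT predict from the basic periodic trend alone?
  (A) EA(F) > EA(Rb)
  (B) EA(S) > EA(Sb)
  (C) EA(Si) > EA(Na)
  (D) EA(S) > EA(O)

(D)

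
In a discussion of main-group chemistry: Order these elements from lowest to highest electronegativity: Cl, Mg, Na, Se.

Na is in period 3, group 1; Mg is in period 3, group 2; Cl is in period 3, group 17; Se is in period 4, group 16.
EN rises left→right (higher Z_eff, smaller atoms) and falls top→bottom (larger, more shielded atoms).
Neither a single period nor a single group — weigh both effects.
Mg > Na: both are in period 3; the period trend gives Mg the larger value.
Se > Mg: period and group pull opposite ways; the across-period shift dominates (2.55 vs 1.31).
Cl > Se: both effects reinforce here, so Cl is clearly the higher of the two.
Approximate values (Pauling): Na 0.93, Mg 1.31, Cl 3.16, Se 2.55.
So from lowest to highest: Na < Mg < Se < Cl.

Na < Mg < Se < Cl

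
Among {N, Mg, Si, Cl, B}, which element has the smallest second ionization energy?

The second ionization energy removes an electron from the +1 ion. For each element: N⁺ still has 4 valence electrons; Mg⁺ still has 1 valence electron; Si⁺ still has 3 valence electrons; Cl⁺ still has 6 valence electrons; B⁺ still has 2 valence electrons.
All are still removing valence electrons, so compare the +1 ions as you would atoms: IE_2 generally rises across a period (higher Z_eff) and falls down a group (larger shell), subject to the usual subshell exceptions.
Valence configurations: N⁺ [He]2s²2p², Mg⁺ [Ne]3s¹, Si⁺ [Ne]3s²3p¹, Cl⁺ [Ne]3s²3p⁴, B⁺ [He]2s².
The numbers (kJ/mol): N 2856, Mg 1451, Si 1577, Cl 2298, B 2427.
Hence IE_2: Mg < Si < Cl < B < N.

Mg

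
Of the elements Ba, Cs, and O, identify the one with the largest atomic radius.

O is in period 2, group 16; Cs is in period 6, group 1; Ba is in period 6, group 2.
Atomic radius shrinks across a period as nuclear charge pulls the same shell inward, and grows down a group as new shells are added.
These span different periods and groups, so the two trends combine.
Ba > O: relative to O, both the across-period and down-group shifts push Ba's atomic radius up.
Cs > Ba: both are in period 6; the period trend gives Cs the larger value.
For reference (pm): O 63, Cs 232, Ba 196.
The largest atomic radius among these belongs to Cs.

Cs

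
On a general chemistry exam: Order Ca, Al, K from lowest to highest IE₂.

Ca < Al < K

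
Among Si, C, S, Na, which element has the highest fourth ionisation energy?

The fourth ionization energy removes an electron from the +3 ion. For each element: Si³⁺ still has 1 valence electron; C³⁺ still has 1 valence electron; S³⁺ still has 3 valence electrons; Na³⁺ is already 2 electrons into the core.
Pulling an electron out of a noble-gas core costs far more than removing a remaining valence electron, so Na sits at the high end of IE_4.
Valence configurations: Si³⁺ [Ne]3s¹, C³⁺ [He]2s¹, S³⁺ [Ne]3s²3p¹.
Approximate IE_4 values (kJ/mol): Si 4356, C 6223, S 4556, Na 9543.
Overall IE_4 order: Si < S < C < Na.

Na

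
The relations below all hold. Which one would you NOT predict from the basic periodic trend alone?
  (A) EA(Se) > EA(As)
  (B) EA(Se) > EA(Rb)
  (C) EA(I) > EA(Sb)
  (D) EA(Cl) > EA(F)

The general trend: electron affinity increases across a period and decreases down a group.
(A) Se (period 4, group 16) vs As (period 4, group 15): the stated order agrees with the simple trend.
(B) Se (period 4, group 16) vs Rb (period 5, group 1): the stated order agrees with the simple trend.
(C) I (period 5, group 17) vs Sb (period 5, group 15): the stated order agrees with the simple trend.
(D) Cl (period 3, group 17) vs F (period 2, group 17): the stated order contradicts the simple trend.
The exception is (D): F's small 2p subshell makes the incoming electron feel strong e⁻–e⁻ repulsion, so Cl actually releases more energy on gaining an electron.

(D)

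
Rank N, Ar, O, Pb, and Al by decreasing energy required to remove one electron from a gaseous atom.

N is in period 2, group 15; O is in period 2, group 16; Al is in period 3, group 13; Ar is in period 3, group 18; Pb is in period 6, group 14.
Removing the outermost electron gets harder across a period and easier down a group.
Neither a single period nor a single group — weigh both effects.
Pb > Al: the two effects oppose for this pair; the across-period effect wins (716 vs 578 kJ/mol).
O > Pb: both effects reinforce here, so O is clearly the higher of the two.
N > O: this pair runs against the simple trend — see the exception note.
Ar > N: period and group pull opposite ways; the across-period shift dominates (1521 vs 1402 kJ/mol).
Note the exception: N has a higher first ionization energy than O, contrary to the simple trend — pairing an electron in O's 2p⁴ costs repulsion energy, so O ionizes more easily than half-filled N (2p³).
Tabulated first ionization energy (kJ/mol): N 1402, O 1314, Al 578, Ar 1521, Pb 716.
So from highest to lowest: Ar > N > O > Pb > Al.

Ar, N, O, Pb, Al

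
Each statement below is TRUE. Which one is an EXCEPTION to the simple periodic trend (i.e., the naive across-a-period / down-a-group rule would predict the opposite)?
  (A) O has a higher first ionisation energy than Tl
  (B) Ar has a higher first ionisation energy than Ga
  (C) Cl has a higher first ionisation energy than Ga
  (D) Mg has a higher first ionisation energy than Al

(D)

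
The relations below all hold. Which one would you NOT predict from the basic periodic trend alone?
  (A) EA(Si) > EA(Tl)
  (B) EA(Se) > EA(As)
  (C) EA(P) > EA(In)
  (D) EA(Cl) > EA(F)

(D)

The general trend: electron affinity increases across a period and decreases down a group.
(A) Si (period 3, group 14) vs Tl (period 6, group 13): the stated order agrees with the simple trend.
(B) Se (period 4, group 16) vs As (period 4, group 15): the stated order agrees with the simple trend.
(C) P (period 3, group 15) vs In (period 5, group 13): the stated order agrees with the simple trend.
(D) Cl (period 3, group 17) vs F (period 2, group 17): the stated order contradicts the simple trend.
The exception is (D): F's small 2p subshell makes the incoming electron feel strong e⁻–e⁻ repulsion, so Cl actually releases more energy on gaining an electron.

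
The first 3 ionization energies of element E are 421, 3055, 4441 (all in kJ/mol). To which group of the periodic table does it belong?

Group 1

Look for the largest jump between consecutive ionization energies: IE2/IE1 ≈ 7.3, far larger than any earlier ratio.
That jump marks the point where a core electron is being removed. So the atom has 1 valence electron.
A main-group element with 1 valence electron is in group 1.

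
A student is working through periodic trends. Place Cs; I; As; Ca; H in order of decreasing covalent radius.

Cs, Ca, I, As, H

H is in period 1, group 1; Ca is in period 4, group 2; As is in period 4, group 15; I is in period 5, group 17; Cs is in period 6, group 1.
Across a period the added protons contract the valence shell; down a group each new principal shell makes the atom larger.
Neither a single period nor a single group — weigh both effects.
As > H: the two effects oppose for this pair; the down-group effect wins (121 vs 32 pm).
I > As: the two effects oppose for this pair; the down-group effect wins (133 vs 121 pm).
Ca > I: the two effects oppose for this pair; the across-period effect wins (171 vs 133 pm).
Cs > Ca: relative to Ca, both the across-period and down-group shifts push Cs's atomic radius up.
For reference (pm): H 32, Ca 171, As 121, I 133, Cs 232.
So from largest to smallest: Cs > Ca > I > As > H.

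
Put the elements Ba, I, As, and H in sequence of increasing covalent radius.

H < As < I < Ba

H is in period 1, group 1; As is in period 4, group 15; I is in period 5, group 17; Ba is in period 6, group 2.
Across a period the added protons contract the valence shell; down a group each new principal shell makes the atom larger.
Here both period and group differ, so the two effects have to be weighed against each other.
As > H: the two effects oppose for this pair; the down-group effect wins (121 vs 32 pm).
I > As: period and group pull opposite ways; the down-group shift dominates (133 vs 121 pm).
Ba > I: both effects reinforce here, so Ba is clearly the larger of the two.
Tabulated atomic radius (pm): H 32, As 121, I 133, Ba 196.
So from smallest to largest: H < As < I < Ba.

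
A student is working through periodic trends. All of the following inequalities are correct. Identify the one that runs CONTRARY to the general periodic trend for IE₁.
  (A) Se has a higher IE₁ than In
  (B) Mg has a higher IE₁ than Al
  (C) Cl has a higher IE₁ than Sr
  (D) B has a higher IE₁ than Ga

The general trend: IE₁ increases across a period and decreases down a group.
(A) Se (period 4, group 16) vs In (period 5, group 13): the stated order agrees with the simple trend.
(B) Mg (period 3, group 2) vs Al (period 3, group 13): the stated order contradicts the simple trend.
(C) Cl (period 3, group 17) vs Sr (period 5, group 2): the stated order agrees with the simple trend.
(D) B (period 2, group 13) vs Ga (period 4, group 13): the stated order agrees with the simple trend.
The exception is (B): Al's single 3p electron is easier to remove than one from Mg's filled 3s².

(B)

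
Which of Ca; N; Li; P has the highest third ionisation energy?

After 2 electrons have been removed, what remains? Ca²⁺ is the bare [Ar] core; N²⁺ still has 3 valence electrons; Li²⁺ is already 1 electron into the core; P²⁺ still has 3 valence electrons.
Pulling an electron out of a noble-gas core costs far more than removing a remaining valence electron, so Ca and Li sit at the high end of IE_3.
Valence configurations: N²⁺ [He]2s²2p¹, P²⁺ [Ne]3s²3p¹.
Tabulated IE_3 (kJ/mol): Ca 4912, N 4578, Li 11815, P 2914.
Hence IE_3: P < N < Ca < Li.

Li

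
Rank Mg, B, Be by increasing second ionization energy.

IE_2 is the cost of taking one more electron from the +1 cation: Mg⁺ still has 1 valence electron; B⁺ still has 2 valence electrons; Be⁺ still has 1 valence electron.
All are still removing valence electrons, so compare the +1 ions as you would atoms: IE_2 generally rises across a period (higher Z_eff) and falls down a group (larger shell), subject to the usual subshell exceptions.
Valence configurations: Mg⁺ [Ne]3s¹, B⁺ [He]2s², Be⁺ [He]2s¹.
Tabulated IE_2 (kJ/mol): Mg 1451, B 2427, Be 1757.
So the second ionization energies run Mg < Be < B.

Mg < Be < B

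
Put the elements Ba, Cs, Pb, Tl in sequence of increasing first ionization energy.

Cs, Ba, Tl, Pb

Across a period the outer electron is held more tightly (higher IE₁); down a group it sits in a higher shell, more shielded, and comes off more easily.
All lie in period 6, so first ionization energy increases left to right.
So from lowest to highest: Cs < Ba < Tl < Pb.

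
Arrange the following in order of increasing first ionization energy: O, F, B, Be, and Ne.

First ionization energy rises across a period (greater Z_eff holds electrons more tightly) and falls down a group (valence electrons are farther from the nucleus).
All lie in period 2; the across-period trend (first ionization energy increases left to right) applies, with the exception below.
Note the exception: Be has a higher first ionization energy than B, contrary to the simple trend — removing B's lone 2p electron is easier than breaking Be's filled 2s².
Approximate values (kJ/mol): Be 900, B 801, O 1314, F 1681, Ne 2081.
So from lowest to highest: B < Be < O < F < Ne.

B < Be < O < F < Ne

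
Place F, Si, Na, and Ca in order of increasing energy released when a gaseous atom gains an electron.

Ca < Na < Si < F

F is in period 2, group 17; Na is in period 3, group 1; Si is in period 3, group 14; Ca is in period 4, group 2.
Atoms with high Z_eff and room in the valence shell (especially the halogens) have the most exothermic electron affinities.
These span different periods and groups, so the two trends combine.
Na > Ca: period and group pull opposite ways; the down-group shift dominates (53 vs 2 kJ/mol).
Si > Na: Si lies to the right of Na in period 3, so the across-period effect alone puts Si higher.
F > Si: relative to Si, both the across-period and down-group shifts push F's electron affinity up.
For reference (kJ/mol): F 328, Na 53, Si 134, Ca 2.
So from lowest to highest: Ca < Na < Si < F.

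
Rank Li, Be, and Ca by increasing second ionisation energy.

Ca < Be < Li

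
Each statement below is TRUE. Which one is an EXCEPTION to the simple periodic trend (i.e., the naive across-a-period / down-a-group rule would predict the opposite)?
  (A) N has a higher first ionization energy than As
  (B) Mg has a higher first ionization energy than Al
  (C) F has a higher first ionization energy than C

(B)

The general trend: first ionization energy increases across a period and decreases down a group.
(A) N (period 2, group 15) vs As (period 4, group 15): the stated order agrees with the simple trend.
(B) Mg (period 3, group 2) vs Al (period 3, group 13): the stated order contradicts the simple trend.
(C) F (period 2, group 17) vs C (period 2, group 14): the stated order agrees with the simple trend.
The exception is (B): Al's single 3p electron is easier to remove than one from Mg's filled 3s².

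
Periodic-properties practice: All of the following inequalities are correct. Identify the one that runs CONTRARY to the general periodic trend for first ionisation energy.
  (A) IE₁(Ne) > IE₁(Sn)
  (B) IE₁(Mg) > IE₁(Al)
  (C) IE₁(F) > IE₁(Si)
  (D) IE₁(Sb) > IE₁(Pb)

The general trend: first ionisation energy increases across a period and decreases down a group.
(A) Ne (period 2, group 18) vs Sn (period 5, group 14): the stated order agrees with the simple trend.
(B) Mg (period 3, group 2) vs Al (period 3, group 13): the stated order contradicts the simple trend.
(C) F (period 2, group 17) vs Si (period 3, group 14): the stated order agrees with the simple trend.
(D) Sb (period 5, group 15) vs Pb (period 6, group 14): the stated order agrees with the simple trend.
The exception is (B): Al's single 3p electron is easier to remove than one from Mg's filled 3s².

(B)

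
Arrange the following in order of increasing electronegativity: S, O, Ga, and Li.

Li < Ga < S < O

Li is in period 2, group 1; O is in period 2, group 16; S is in period 3, group 16; Ga is in period 4, group 13.
Atoms toward the upper right of the periodic table pull bonding electrons most strongly.
Neither a single period nor a single group — weigh both effects.
Ga > Li: period and group pull opposite ways; the across-period shift dominates (1.81 vs 0.98).
S > Ga: both effects reinforce here, so S is clearly the higher of the two.
O > S: they share group 16; the group trend gives O the larger value.
Tabulated electronegativity (Pauling): Li 0.98, O 3.44, S 2.58, Ga 1.81.
So from lowest to highest: Li < Ga < S < O.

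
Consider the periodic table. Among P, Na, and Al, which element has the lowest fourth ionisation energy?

P

After 3 electrons have been removed, what remains? P³⁺ still has 2 valence electrons; Na³⁺ is already 2 electrons into the core; Al³⁺ is the bare [Ne] core.
Breaking into a closed-shell core is much more expensive than removing a leftover valence electron — Na and Al have the largest IE_4 here.
Tabulated IE_4 (kJ/mol): P 4964, Na 9543, Al 11577.
So the fourth ionization energies run P < Na < Al.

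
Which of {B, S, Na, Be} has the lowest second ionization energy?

Be

IE_2 is the cost of taking one more electron from the +1 cation: B⁺ still has 2 valence electrons; S⁺ still has 5 valence electrons; Na⁺ is the bare [Ne] core; Be⁺ still has 1 valence electron.
Core electrons are held far more tightly than valence electrons, so Na tops the IE_2 order.
Valence configurations: B⁺ [He]2s², S⁺ [Ne]3s²3p³, Be⁺ [He]2s¹.
The numbers (kJ/mol): B 2427, S 2252, Na 4562, Be 1757.
Putting it together, IE_2: Be < S < B < Na.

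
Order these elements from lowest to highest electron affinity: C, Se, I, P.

P < C < Se < I

C is in period 2, group 14; P is in period 3, group 15; Se is in period 4, group 16; I is in period 5, group 17.
Electron affinity generally becomes more exothermic across a period toward the halogens and less exothermic down a group.
A diagonal step moves right (one effect) and down (the opposite effect) at once.
C > P: the two effects oppose for this pair; the down-group effect wins (122 vs 72 kJ/mol).
Se > C: period and group pull opposite ways; the across-period shift dominates (195 vs 122 kJ/mol).
I > Se: the two effects oppose for this pair; the across-period effect wins (295 vs 195 kJ/mol).
Approximate values (kJ/mol): C 122, P 72, Se 195, I 295.
So from lowest to highest: P < C < Se < I.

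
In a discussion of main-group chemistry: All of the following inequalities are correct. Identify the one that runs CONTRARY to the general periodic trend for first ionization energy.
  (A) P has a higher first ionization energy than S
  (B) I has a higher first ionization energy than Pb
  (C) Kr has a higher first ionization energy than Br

(A)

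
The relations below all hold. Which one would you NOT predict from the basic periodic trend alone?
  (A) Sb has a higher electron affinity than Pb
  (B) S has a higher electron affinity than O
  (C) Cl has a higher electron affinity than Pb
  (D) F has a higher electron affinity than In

(B)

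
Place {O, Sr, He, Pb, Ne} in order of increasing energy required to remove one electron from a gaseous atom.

He is in period 1, group 18; O is in period 2, group 16; Ne is in period 2, group 18; Sr is in period 5, group 2; Pb is in period 6, group 14.
Across a period the outer electron is held more tightly (higher IE₁); down a group it sits in a higher shell, more shielded, and comes off more easily.
Neither a single period nor a single group — weigh both effects.
Pb > Sr: the two effects oppose for this pair; the across-period effect wins (716 vs 550 kJ/mol).
O > Pb: both effects reinforce here, so O is clearly the higher of the two.
Ne > O: both are in period 2; the period trend gives Ne the larger value.
He > Ne: He sits above Ne in group 18, so the down-group effect alone puts He higher.
For reference (kJ/mol): He 2372, O 1314, Ne 2081, Sr 550, Pb 716.
So from lowest to highest: Sr < Pb < O < Ne < He.

Sr < Pb < O < Ne < He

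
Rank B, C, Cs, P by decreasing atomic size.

Cs > P > B > C

B is in period 2, group 13; C is in period 2, group 14; P is in period 3, group 15; Cs is in period 6, group 1.
Across a period the added protons contract the valence shell; down a group each new principal shell makes the atom larger.
Neither a single period nor a single group — weigh both effects.
B > C: B lies to the left of C in period 2, so the across-period effect alone puts B larger.
P > B: the two effects oppose for this pair; the down-group effect wins (111 vs 85 pm).
Cs > P: relative to P, both the across-period and down-group shifts push Cs's atomic radius up.
For reference (pm): B 85, C 75, P 111, Cs 232.
So from largest to smallest: Cs > P > B > C.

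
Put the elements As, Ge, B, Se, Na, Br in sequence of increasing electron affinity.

B, Na, As, Ge, Se, Br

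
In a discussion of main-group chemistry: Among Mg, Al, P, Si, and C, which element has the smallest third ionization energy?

Al

The third ionization energy removes an electron from the +2 ion. For each element: Mg²⁺ is the bare [Ne] core; Al²⁺ still has 1 valence electron; P²⁺ still has 3 valence electrons; Si²⁺ still has 2 valence electrons; C²⁺ still has 2 valence electrons.
Pulling an electron out of a noble-gas core costs far more than removing a remaining valence electron, so Mg sits at the high end of IE_3.
Valence configurations: Al²⁺ [Ne]3s¹, P²⁺ [Ne]3s²3p¹, Si²⁺ [Ne]3s², C²⁺ [He]2s².
P²⁺ loses a lone 3p electron whereas Si²⁺ must break into a filled 3s² pair, so IE_3(Si) > IE_3(P) even though P has the higher nuclear charge.
Tabulated IE_3 (kJ/mol): Mg 7733, Al 2745, P 2914, Si 3232, C 4620.
Overall IE_3 order: Al < P < Si < C < Mg.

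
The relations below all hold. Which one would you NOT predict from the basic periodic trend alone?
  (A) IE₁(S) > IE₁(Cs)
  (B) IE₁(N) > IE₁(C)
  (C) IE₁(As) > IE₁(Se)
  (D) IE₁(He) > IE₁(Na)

The general trend: first ionisation energy increases across a period and decreases down a group.
(A) S (period 3, group 16) vs Cs (period 6, group 1): the stated order agrees with the simple trend.
(B) N (period 2, group 15) vs C (period 2, group 14): the stated order agrees with the simple trend.
(C) As (period 4, group 15) vs Se (period 4, group 16): the stated order contradicts the simple trend.
(D) He (period 1, group 18) vs Na (period 3, group 1): the stated order agrees with the simple trend.
The exception is (C): Se (4p⁴) ionizes more easily than half-filled As (4p³).

(C)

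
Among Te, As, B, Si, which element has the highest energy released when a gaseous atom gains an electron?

B is in period 2, group 13; Si is in period 3, group 14; As is in period 4, group 15; Te is in period 5, group 16.
EA tends to increase across a period and decrease down a group, though the pattern is less regular than for IE or radius.
These sit on a diagonal, where the across-period and down-group effects partly cancel.
As > B: period and group pull opposite ways; the across-period shift dominates (78 vs 27 kJ/mol).
Si > As: the two effects oppose for this pair; the down-group effect wins (134 vs 78 kJ/mol).
Te > Si: the two effects oppose for this pair; the across-period effect wins (190 vs 134 kJ/mol).
Tabulated electron affinity (kJ/mol): B 27, Si 134, As 78, Te 190.
The highest energy released when a gaseous atom gains an electron among these belongs to Te.

Te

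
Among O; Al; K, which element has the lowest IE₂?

After 1 electron has been removed, what remains? O⁺ still has 5 valence electrons; Al⁺ still has 2 valence electrons; K⁺ is the bare [Ar] core.
Usually core removal costs more than valence removal, but here the competition is close: a tightly held n=2 valence electron can cost more to remove than an n=3 core electron, so the actual values have to decide it.
Valence configurations: O⁺ [He]2s²2p³, Al⁺ [Ne]3s².
The numbers (kJ/mol): O 3388, Al 1817, K 3052.
Hence IE_2: Al < K < O.

Al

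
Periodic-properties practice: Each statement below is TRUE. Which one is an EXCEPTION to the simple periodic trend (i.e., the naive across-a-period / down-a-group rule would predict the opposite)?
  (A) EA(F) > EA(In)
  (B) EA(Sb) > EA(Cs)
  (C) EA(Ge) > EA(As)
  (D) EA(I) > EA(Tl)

(C)

The general trend: electron affinity increases across a period and decreases down a group.
(A) F (period 2, group 17) vs In (period 5, group 13): the stated order agrees with the simple trend.
(B) Sb (period 5, group 15) vs Cs (period 6, group 1): the stated order agrees with the simple trend.
(C) Ge (period 4, group 14) vs As (period 4, group 15): the stated order contradicts the simple trend.
(D) I (period 5, group 17) vs Tl (period 6, group 13): the stated order agrees with the simple trend.
The exception is (C): adding an electron to As's half-filled 4p³ is unfavourable, so Ge (4p²) has the more exothermic EA.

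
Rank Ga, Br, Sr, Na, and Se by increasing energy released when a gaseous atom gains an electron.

Na is in period 3, group 1; Ga is in period 4, group 13; Se is in period 4, group 16; Br is in period 4, group 17; Sr is in period 5, group 2.
Electron affinity generally becomes more exothermic across a period toward the halogens and less exothermic down a group.
Neither a single period nor a single group — weigh both effects.
Ga > Sr: both effects reinforce here, so Ga is clearly the higher of the two.
Na > Ga: period and group pull opposite ways; the down-group shift dominates (53 vs 29 kJ/mol).
Se > Na: the two effects oppose for this pair; the across-period effect wins (195 vs 53 kJ/mol).
Br > Se: both are in period 4; the period trend gives Br the larger value.
Approximate values (kJ/mol): Na 53, Ga 29, Se 195, Br 325, Sr 5.
So from lowest to highest: Sr < Ga < Na < Se < Br.

Sr, Ga, Na, Se, Br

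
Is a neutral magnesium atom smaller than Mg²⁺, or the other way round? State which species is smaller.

Forming Mg²⁺ removes 2 electrons from Mg. Fewer electrons for the same nuclear charge means less shielding and a higher Z_eff on the remaining electrons, and for main-group metals the entire outer shell is lost.
A cation is smaller than its parent atom: Mg²⁺ < Mg.

Mg²⁺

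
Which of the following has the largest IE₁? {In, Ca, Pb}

Ca is in period 4, group 2; In is in period 5, group 13; Pb is in period 6, group 14.
Across a period the outer electron is held more tightly (higher IE₁); down a group it sits in a higher shell, more shielded, and comes off more easily.
A diagonal step moves right (one effect) and down (the opposite effect) at once.
Ca > In: the two effects oppose for this pair; the down-group effect wins (590 vs 558 kJ/mol).
Pb > Ca: the two effects oppose for this pair; the across-period effect wins (716 vs 590 kJ/mol).
Approximate values (kJ/mol): Ca 590, In 558, Pb 716.
The largest IE₁ among these belongs to Pb.

Pb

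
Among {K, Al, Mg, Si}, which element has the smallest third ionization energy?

After 2 electrons have been removed, what remains? K²⁺ is already 1 electron into the core; Al²⁺ still has 1 valence electron; Mg²⁺ is the bare [Ne] core; Si²⁺ still has 2 valence electrons.
Core electrons are held far more tightly than valence electrons, so K and Mg top the IE_3 order.
Valence configurations: Al²⁺ [Ne]3s¹, Si²⁺ [Ne]3s².
The numbers (kJ/mol): K 4420, Al 2745, Mg 7733, Si 3232.
Hence IE_3: Al < Si < K < Mg.

Al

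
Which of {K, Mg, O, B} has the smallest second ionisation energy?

Mg

The second ionization energy removes an electron from the +1 ion. For each element: K⁺ is the bare [Ar] core; Mg⁺ still has 1 valence electron; O⁺ still has 5 valence electrons; B⁺ still has 2 valence electrons.
Usually core removal costs more than valence removal, but here the competition is close: a tightly held n=2 valence electron can cost more to remove than an n=3 core electron, so the actual values have to decide it.
Valence configurations: Mg⁺ [Ne]3s¹, O⁺ [He]2s²2p³, B⁺ [He]2s².
Approximate IE_2 values (kJ/mol): K 3052, Mg 1451, O 3388, B 2427.
Overall IE_2 order: Mg < B < K < O.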